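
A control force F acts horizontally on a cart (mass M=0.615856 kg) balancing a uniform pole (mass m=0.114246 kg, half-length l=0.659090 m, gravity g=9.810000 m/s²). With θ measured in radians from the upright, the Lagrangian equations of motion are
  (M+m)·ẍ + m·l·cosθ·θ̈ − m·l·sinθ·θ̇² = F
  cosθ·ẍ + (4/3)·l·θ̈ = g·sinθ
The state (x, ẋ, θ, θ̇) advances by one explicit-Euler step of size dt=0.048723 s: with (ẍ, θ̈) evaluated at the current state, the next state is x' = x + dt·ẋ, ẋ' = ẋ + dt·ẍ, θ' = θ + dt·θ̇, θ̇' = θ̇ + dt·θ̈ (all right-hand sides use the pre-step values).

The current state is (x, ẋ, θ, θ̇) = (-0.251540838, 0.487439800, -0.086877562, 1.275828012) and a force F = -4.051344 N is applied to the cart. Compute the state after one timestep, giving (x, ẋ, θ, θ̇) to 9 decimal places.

sinθ=-0.086768315, cosθ=0.996228518
temp = (F + m·l·θ̇²·sinθ)/(M+m) = (-4.051344 + -0.010634845)/0.730102 = -5.563577205
θ̈ = (g·sinθ − cosθ·temp)/(l·(4/3 − m·cos²θ/(M+m))) = 6.042273976
ẍ = temp − m·l·θ̈·cosθ/(M+m) = -6.184391304
Euler: x'=-0.251540838+0.048723·0.487439800=-0.227791309, ẋ'=0.487439800+0.048723·-6.184391304=0.186117703
       θ'=-0.086877562+0.048723·1.275828012=-0.024715394, θ̇'=1.275828012+0.048723·6.042273976=1.570225727

(-0.227791309, 0.186117703, -0.024715394, 1.570225727)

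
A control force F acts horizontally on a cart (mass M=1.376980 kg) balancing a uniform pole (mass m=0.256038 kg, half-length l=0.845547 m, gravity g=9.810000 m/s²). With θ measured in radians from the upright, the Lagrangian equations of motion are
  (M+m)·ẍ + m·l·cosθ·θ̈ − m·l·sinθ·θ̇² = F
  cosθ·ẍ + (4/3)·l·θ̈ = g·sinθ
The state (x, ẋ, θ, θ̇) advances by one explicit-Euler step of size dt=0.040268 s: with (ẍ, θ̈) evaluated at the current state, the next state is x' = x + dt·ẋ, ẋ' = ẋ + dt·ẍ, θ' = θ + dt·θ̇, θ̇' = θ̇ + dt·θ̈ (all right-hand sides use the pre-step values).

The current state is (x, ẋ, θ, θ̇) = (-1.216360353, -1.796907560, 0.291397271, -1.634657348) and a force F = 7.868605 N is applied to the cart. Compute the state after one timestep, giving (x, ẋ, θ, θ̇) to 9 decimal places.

sinθ=0.287290872, cosθ=0.957843387
temp = (F + m·l·θ̇²·sinθ)/(M+m) = (7.868605 + 0.166194814)/1.633018 = 4.920215095
θ̈ = (g·sinθ − cosθ·temp)/(l·(4/3 − m·cos²θ/(M+m))) = -1.883610882
ẍ = temp − m·l·θ̈·cosθ/(M+m) = 5.159401727
Euler: x'=-1.216360353+0.040268·-1.796907560=-1.288718227, ẋ'=-1.796907560+0.040268·5.159401727=-1.589148771
       θ'=0.291397271+0.040268·-1.634657348=0.225572889, θ̇'=-1.634657348+0.040268·-1.883610882=-1.710506591

(-1.288718227, -1.589148771, 0.225572889, -1.710506591)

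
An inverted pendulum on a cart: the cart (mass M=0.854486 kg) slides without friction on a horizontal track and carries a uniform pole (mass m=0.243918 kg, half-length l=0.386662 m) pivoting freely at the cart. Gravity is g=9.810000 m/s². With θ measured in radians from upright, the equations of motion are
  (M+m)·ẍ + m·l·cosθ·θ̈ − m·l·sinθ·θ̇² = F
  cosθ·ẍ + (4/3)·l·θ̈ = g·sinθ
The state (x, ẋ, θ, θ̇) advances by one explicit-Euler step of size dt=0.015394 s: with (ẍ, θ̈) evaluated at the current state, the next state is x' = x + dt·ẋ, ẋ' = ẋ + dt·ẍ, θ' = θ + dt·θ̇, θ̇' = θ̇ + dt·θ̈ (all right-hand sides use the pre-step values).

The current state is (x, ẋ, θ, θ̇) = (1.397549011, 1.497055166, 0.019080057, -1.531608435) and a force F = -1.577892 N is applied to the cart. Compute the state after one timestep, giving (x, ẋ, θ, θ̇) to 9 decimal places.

(1.420594678, 1.470019438, -0.004497523, -1.473588750)

sinθ=0.019078899, cosθ=0.999817981
temp = (F + m·l·θ̇²·sinθ)/(M+m) = (-1.577892 + 0.004221086)/1.098404 = -1.432688623
θ̈ = (g·sinθ − cosθ·temp)/(l·(4/3 − m·cos²θ/(M+m))) = 3.768980472
ẍ = temp − m·l·θ̈·cosθ/(M+m) = -1.756251038
Euler: x'=1.397549011+0.015394·1.497055166=1.420594678, ẋ'=1.497055166+0.015394·-1.756251038=1.470019438
       θ'=0.019080057+0.015394·-1.531608435=-0.004497523, θ̇'=-1.531608435+0.015394·3.768980472=-1.473588750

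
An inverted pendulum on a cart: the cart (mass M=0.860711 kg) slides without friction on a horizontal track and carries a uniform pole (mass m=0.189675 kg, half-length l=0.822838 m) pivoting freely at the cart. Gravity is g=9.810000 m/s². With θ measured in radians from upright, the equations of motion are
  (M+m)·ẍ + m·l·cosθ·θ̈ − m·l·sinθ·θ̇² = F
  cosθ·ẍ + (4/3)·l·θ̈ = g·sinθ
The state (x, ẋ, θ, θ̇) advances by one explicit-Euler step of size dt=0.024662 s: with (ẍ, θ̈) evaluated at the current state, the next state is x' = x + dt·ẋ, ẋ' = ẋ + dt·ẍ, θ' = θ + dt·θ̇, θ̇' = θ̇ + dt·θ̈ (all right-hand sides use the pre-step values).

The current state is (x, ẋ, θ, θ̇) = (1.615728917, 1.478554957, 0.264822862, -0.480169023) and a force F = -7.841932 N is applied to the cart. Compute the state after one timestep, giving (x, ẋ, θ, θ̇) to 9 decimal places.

(1.652193039, 1.258634480, 0.252980934, -0.228985993)

sinθ=0.261738309, cosθ=0.965138880
temp = (F + m·l·θ̇²·sinθ)/(M+m) = (-7.841932 + 0.009418462)/1.050386 = -7.456795443
θ̈ = (g·sinθ − cosθ·temp)/(l·(4/3 − m·cos²θ/(M+m))) = 10.185022715
ẍ = temp − m·l·θ̈·cosθ/(M+m) = -8.917382073
Euler: x'=1.615728917+0.024662·1.478554957=1.652193039, ẋ'=1.478554957+0.024662·-8.917382073=1.258634480
       θ'=0.264822862+0.024662·-0.480169023=0.252980934, θ̇'=-0.480169023+0.024662·10.185022715=-0.228985993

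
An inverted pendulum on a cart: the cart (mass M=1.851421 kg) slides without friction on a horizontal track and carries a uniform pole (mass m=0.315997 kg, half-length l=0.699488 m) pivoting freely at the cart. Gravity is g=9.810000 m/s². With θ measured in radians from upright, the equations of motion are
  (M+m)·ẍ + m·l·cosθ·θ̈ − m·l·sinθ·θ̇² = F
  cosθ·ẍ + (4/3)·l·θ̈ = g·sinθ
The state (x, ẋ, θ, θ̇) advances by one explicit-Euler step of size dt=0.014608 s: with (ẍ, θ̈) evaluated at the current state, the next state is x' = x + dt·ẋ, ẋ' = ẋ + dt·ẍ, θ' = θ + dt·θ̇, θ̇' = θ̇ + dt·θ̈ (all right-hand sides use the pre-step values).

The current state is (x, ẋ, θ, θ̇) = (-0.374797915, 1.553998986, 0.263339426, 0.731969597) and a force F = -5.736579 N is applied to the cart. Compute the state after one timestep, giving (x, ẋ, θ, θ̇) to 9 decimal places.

sinθ=0.260306300, cosθ=0.965526090
temp = (F + m·l·θ̇²·sinθ)/(M+m) = (-5.736579 + 0.030827194)/2.167418 = -2.632511037
θ̈ = (g·sinθ − cosθ·temp)/(l·(4/3 − m·cos²θ/(M+m))) = 6.083437534
ẍ = temp − m·l·θ̈·cosθ/(M+m) = -3.231520410
Euler: x'=-0.374797915+0.014608·1.553998986=-0.352097098, ẋ'=1.553998986+0.014608·-3.231520410=1.506792936
       θ'=0.263339426+0.014608·0.731969597=0.274032038, θ̇'=0.731969597+0.014608·6.083437534=0.820836452

(-0.352097098, 1.506792936, 0.274032038, 0.820836452)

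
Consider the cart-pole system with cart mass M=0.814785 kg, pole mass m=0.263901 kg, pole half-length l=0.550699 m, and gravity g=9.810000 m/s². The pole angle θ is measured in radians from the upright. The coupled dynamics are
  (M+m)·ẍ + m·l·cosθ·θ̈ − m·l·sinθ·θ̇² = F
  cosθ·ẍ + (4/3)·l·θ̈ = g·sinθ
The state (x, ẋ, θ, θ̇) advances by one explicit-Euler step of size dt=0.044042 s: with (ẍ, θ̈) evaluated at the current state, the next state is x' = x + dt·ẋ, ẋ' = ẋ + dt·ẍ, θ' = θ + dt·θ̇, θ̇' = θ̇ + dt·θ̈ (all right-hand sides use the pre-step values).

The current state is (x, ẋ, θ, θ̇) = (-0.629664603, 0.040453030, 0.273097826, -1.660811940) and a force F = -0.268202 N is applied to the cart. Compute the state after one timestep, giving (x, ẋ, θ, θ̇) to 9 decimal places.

sinθ=0.269715747, cosθ=0.962939986
temp = (F + m·l·θ̇²·sinθ)/(M+m) = (-0.268202 + 0.108119130)/1.078686 = -0.148405439
θ̈ = (g·sinθ − cosθ·temp)/(l·(4/3 − m·cos²θ/(M+m))) = 4.576800818
ẍ = temp − m·l·θ̈·cosθ/(M+m) = -0.742179902
Euler: x'=-0.629664603+0.044042·0.040453030=-0.627882971, ẋ'=0.040453030+0.044042·-0.742179902=0.007765943
       θ'=0.273097826+0.044042·-1.660811940=0.199952347, θ̇'=-1.660811940+0.044042·4.576800818=-1.459240478

(-0.627882971, 0.007765943, 0.199952347, -1.459240478)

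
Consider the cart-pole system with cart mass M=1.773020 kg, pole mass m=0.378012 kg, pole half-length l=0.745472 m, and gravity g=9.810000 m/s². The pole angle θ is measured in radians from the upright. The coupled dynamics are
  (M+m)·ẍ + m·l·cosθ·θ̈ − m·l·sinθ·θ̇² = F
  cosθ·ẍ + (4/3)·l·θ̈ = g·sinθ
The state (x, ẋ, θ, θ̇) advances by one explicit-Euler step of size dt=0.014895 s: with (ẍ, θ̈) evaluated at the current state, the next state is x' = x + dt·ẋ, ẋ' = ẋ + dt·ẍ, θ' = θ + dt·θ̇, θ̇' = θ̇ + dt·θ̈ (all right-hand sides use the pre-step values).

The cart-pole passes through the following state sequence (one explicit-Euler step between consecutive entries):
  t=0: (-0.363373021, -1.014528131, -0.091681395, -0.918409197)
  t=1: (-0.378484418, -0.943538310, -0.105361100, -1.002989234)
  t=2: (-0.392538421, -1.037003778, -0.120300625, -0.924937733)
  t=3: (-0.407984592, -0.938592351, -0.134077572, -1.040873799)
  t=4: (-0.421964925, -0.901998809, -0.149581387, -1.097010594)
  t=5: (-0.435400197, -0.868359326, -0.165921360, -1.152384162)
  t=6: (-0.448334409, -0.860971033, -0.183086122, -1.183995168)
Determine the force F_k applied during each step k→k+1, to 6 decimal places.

step 0→1:
  ẍ = (ẋ'−ẋ)/dt = (-0.943538310−-1.014528131)/0.014895 = 4.766017
  θ̈ = (θ̇'−θ̇)/dt = (-1.002989234−-0.918409197)/0.014895 = -5.678418
  sinθ=-0.091553, cosθ=0.995800
  F = (M+m)·ẍ + m·l·cosθ·θ̈ − m·l·sinθ·θ̇² = 10.251855 + -1.593443 − -0.021761 = 8.680173
step 1→2:
  ẍ = (ẋ'−ẋ)/dt = (-1.037003778−-0.943538310)/0.014895 = -6.274956
  θ̈ = (θ̇'−θ̇)/dt = (-0.924937733−-1.002989234)/0.014895 = 5.240114
  sinθ=-0.105166, cosθ=0.994455
  F = (M+m)·ẍ + m·l·cosθ·θ̈ − m·l·sinθ·θ̇² = -13.497631 + 1.468462 − -0.029813 = -11.999356
step 2→3:
  ẍ = (ẋ'−ẋ)/dt = (-0.938592351−-1.037003778)/0.014895 = 6.607011
  θ̈ = (θ̇'−θ̇)/dt = (-1.040873799−-0.924937733)/0.014895 = -7.783556
  sinθ=-0.120011, cosθ=0.992773
  F = (M+m)·ẍ + m·l·cosθ·θ̈ − m·l·sinθ·θ̇² = 14.211892 + -2.177533 − -0.028932 = 12.063291
step 3→4:
  ẍ = (ẋ'−ẋ)/dt = (-0.901998809−-0.938592351)/0.014895 = 2.456767
  θ̈ = (θ̇'−θ̇)/dt = (-1.097010594−-1.040873799)/0.014895 = -3.768835
  sinθ=-0.133676, cosθ=0.991025
  F = (M+m)·ẍ + m·l·cosθ·θ̈ − m·l·sinθ·θ̇² = 5.284584 + -1.052516 − -0.040812 = 4.272880
step 4→5:
  ẍ = (ẋ'−ẋ)/dt = (-0.868359326−-0.901998809)/0.014895 = 2.258441
  θ̈ = (θ̇'−θ̇)/dt = (-1.152384162−-1.097010594)/0.014895 = -3.717594
  sinθ=-0.149024, cosθ=0.988834
  F = (M+m)·ẍ + m·l·cosθ·θ̈ − m·l·sinθ·θ̇² = 4.857980 + -1.035910 − -0.050538 = 3.872607
step 5→6:
  ẍ = (ẋ'−ẋ)/dt = (-0.860971033−-0.868359326)/0.014895 = 0.496025
  θ̈ = (θ̇'−θ̇)/dt = (-1.183995168−-1.152384162)/0.014895 = -2.122256
  sinθ=-0.165161, cosθ=0.986267
  F = (M+m)·ẍ + m·l·cosθ·θ̈ − m·l·sinθ·θ̇² = 1.066966 + -0.589833 − -0.061807 = 0.538940

F_0 = 8.680173 N
F_1 = -11.999356 N
F_2 = 12.063291 N
F_3 = 4.272880 N
F_4 = 3.872607 N
F_5 = 0.538940 N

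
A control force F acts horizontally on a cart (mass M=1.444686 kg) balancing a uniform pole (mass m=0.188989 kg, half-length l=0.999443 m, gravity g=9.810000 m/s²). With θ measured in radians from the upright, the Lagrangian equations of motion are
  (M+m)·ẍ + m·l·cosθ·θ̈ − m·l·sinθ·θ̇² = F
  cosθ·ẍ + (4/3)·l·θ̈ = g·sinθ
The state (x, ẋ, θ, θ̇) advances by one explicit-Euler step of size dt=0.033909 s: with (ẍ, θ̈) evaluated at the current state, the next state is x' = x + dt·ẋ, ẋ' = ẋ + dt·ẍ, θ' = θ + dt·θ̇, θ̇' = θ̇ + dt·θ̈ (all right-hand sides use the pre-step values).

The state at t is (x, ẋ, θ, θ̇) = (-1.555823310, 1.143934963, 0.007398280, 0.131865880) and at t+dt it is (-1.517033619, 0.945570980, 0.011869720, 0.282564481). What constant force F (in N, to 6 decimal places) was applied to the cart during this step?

F = -8.717431 N

ẍ = (ẋ'−ẋ)/dt = (0.945570980−1.143934963)/0.033909 = -5.849892
θ̈ = (θ̇'−θ̇)/dt = (0.282564481−0.131865880)/0.033909 = 4.444207
sinθ=0.007398, cosθ=0.999973
F = (M+m)·ẍ + m·l·cosθ·θ̈ − m·l·sinθ·θ̇² = -9.556822 + 0.839415 − 0.000024 = -8.717431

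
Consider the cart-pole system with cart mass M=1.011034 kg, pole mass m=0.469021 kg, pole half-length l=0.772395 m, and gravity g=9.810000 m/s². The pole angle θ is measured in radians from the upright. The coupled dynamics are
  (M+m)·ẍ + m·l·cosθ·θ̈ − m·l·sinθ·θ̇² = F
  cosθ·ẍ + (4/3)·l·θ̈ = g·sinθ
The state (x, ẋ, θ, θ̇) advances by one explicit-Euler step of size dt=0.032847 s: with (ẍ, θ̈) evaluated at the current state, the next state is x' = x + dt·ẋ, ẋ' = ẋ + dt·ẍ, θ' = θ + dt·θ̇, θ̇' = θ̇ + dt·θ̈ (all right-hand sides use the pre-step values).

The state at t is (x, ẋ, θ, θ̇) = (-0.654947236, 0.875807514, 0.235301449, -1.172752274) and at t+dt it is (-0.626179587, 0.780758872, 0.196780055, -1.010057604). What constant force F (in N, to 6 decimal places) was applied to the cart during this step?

ẍ = (ẋ'−ẋ)/dt = (0.780758872−0.875807514)/0.032847 = -2.893678
θ̈ = (θ̇'−θ̇)/dt = (-1.010057604−-1.172752274)/0.032847 = 4.953106
sinθ=0.233136, cosθ=0.972444
F = (M+m)·ẍ + m·l·cosθ·θ̈ − m·l·sinθ·θ̇² = -4.282803 + 1.744914 − 0.116159 = -2.654048

F = -2.654048 N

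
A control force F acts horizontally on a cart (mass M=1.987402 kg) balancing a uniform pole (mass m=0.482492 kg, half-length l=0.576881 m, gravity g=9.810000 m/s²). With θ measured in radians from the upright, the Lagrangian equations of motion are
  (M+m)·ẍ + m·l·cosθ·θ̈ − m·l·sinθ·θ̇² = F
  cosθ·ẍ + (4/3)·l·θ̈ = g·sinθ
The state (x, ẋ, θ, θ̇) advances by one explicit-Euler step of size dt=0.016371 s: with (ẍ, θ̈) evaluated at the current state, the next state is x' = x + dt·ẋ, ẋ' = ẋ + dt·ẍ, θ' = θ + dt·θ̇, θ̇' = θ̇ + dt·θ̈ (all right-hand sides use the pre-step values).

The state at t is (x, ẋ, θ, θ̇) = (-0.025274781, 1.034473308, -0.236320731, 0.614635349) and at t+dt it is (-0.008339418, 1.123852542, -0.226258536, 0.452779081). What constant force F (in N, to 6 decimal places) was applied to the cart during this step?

F = 10.833869 N

ẍ = (ẋ'−ẋ)/dt = (1.123852542−1.034473308)/0.016371 = 5.459607
θ̈ = (θ̇'−θ̇)/dt = (0.452779081−0.614635349)/0.016371 = -9.886767
sinθ=-0.234127, cosθ=0.972206
F = (M+m)·ẍ + m·l·cosθ·θ̈ − m·l·sinθ·θ̇² = 13.484652 + -2.675401 − -0.024619 = 10.833869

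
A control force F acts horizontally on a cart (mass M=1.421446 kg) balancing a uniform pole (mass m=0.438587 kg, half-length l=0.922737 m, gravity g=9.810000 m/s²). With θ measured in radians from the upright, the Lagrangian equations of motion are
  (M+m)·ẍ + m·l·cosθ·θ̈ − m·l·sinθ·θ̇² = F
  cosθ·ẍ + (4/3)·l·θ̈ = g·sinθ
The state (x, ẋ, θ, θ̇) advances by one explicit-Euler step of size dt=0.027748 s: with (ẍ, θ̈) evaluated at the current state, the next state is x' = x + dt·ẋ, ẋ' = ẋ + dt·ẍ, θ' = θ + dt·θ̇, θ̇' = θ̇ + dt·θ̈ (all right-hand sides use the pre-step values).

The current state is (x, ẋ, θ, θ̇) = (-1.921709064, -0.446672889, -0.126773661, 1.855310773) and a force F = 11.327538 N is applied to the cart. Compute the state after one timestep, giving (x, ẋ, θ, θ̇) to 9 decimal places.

(-1.934103343, -0.237957976, -0.075292498, 1.659055177)

sinθ=-0.126434359, cosθ=0.991974976
temp = (F + m·l·θ̇²·sinθ)/(M+m) = (11.327538 + -0.176129512)/1.860033 = 5.995274540
θ̈ = (g·sinθ − cosθ·temp)/(l·(4/3 − m·cos²θ/(M+m))) = -7.072783471
ẍ = temp − m·l·θ̈·cosθ/(M+m) = 7.521800238
Euler: x'=-1.921709064+0.027748·-0.446672889=-1.934103343, ẋ'=-0.446672889+0.027748·7.521800238=-0.237957976
       θ'=-0.126773661+0.027748·1.855310773=-0.075292498, θ̇'=1.855310773+0.027748·-7.072783471=1.659055177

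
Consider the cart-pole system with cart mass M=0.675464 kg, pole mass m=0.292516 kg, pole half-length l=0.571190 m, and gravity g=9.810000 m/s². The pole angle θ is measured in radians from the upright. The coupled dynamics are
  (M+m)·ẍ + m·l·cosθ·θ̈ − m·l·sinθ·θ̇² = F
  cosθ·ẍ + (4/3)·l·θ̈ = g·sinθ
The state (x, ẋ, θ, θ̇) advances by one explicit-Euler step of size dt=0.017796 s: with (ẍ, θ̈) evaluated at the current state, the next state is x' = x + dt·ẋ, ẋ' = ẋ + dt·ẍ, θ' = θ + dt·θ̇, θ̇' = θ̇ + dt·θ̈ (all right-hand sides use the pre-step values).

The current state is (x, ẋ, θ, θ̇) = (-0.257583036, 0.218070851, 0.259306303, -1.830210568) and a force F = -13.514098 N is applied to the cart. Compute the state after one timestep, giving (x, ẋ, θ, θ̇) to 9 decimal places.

(-0.253702247, -0.106214696, 0.226735876, -1.359866439)

sinθ=0.256410108, cosθ=0.966568082
temp = (F + m·l·θ̇²·sinθ)/(M+m) = (-13.514098 + 0.143505148)/0.967980 = -13.812881312
θ̈ = (g·sinθ − cosθ·temp)/(l·(4/3 − m·cos²θ/(M+m))) = 26.429766754
ẍ = temp − m·l·θ̈·cosθ/(M+m) = -18.222384058
Euler: x'=-0.257583036+0.017796·0.218070851=-0.253702247, ẋ'=0.218070851+0.017796·-18.222384058=-0.106214696
       θ'=0.259306303+0.017796·-1.830210568=0.226735876, θ̇'=-1.830210568+0.017796·26.429766754=-1.359866439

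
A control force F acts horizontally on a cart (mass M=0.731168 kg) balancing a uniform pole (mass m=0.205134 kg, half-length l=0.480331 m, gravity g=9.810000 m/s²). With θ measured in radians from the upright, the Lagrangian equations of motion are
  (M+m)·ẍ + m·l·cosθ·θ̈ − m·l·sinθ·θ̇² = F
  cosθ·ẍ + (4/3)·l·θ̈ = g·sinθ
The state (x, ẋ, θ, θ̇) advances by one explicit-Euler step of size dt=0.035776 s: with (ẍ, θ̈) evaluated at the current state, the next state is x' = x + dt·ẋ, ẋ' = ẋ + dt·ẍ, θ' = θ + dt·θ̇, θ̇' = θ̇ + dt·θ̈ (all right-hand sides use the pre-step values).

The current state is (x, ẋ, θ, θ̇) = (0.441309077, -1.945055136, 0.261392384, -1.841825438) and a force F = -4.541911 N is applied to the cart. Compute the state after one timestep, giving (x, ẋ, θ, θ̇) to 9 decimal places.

(0.371722784, -2.163139244, 0.195499237, -1.371253312)

sinθ=0.258425888, cosθ=0.966031087
temp = (F + m·l·θ̇²·sinθ)/(M+m) = (-4.541911 + 0.086379606)/0.936302 = -4.758647738
θ̈ = (g·sinθ − cosθ·temp)/(l·(4/3 − m·cos²θ/(M+m))) = 13.153290631
ẍ = temp − m·l·θ̈·cosθ/(M+m) = -6.095821457
Euler: x'=0.441309077+0.035776·-1.945055136=0.371722784, ẋ'=-1.945055136+0.035776·-6.095821457=-2.163139244
       θ'=0.261392384+0.035776·-1.841825438=0.195499237, θ̇'=-1.841825438+0.035776·13.153290631=-1.371253312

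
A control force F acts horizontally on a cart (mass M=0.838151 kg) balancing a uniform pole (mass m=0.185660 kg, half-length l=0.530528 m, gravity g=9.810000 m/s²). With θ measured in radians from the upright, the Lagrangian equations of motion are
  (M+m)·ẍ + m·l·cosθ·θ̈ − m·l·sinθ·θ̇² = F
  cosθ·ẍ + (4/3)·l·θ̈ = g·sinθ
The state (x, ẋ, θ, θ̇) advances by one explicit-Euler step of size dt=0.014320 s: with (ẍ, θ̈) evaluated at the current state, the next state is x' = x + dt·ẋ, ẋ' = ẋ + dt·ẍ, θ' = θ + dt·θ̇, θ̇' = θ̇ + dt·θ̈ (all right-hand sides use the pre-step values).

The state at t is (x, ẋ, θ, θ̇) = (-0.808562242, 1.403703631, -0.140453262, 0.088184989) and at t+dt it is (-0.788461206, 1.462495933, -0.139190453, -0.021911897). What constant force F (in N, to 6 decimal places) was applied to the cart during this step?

ẍ = (ẋ'−ẋ)/dt = (1.462495933−1.403703631)/0.014320 = 4.105608
θ̈ = (θ̇'−θ̇)/dt = (-0.021911897−0.088184989)/0.014320 = -7.688330
sinθ=-0.139992, cosθ=0.990153
F = (M+m)·ẍ + m·l·cosθ·θ̈ − m·l·sinθ·θ̇² = 4.203366 + -0.749827 − -0.000107 = 3.453647

F = 3.453647 N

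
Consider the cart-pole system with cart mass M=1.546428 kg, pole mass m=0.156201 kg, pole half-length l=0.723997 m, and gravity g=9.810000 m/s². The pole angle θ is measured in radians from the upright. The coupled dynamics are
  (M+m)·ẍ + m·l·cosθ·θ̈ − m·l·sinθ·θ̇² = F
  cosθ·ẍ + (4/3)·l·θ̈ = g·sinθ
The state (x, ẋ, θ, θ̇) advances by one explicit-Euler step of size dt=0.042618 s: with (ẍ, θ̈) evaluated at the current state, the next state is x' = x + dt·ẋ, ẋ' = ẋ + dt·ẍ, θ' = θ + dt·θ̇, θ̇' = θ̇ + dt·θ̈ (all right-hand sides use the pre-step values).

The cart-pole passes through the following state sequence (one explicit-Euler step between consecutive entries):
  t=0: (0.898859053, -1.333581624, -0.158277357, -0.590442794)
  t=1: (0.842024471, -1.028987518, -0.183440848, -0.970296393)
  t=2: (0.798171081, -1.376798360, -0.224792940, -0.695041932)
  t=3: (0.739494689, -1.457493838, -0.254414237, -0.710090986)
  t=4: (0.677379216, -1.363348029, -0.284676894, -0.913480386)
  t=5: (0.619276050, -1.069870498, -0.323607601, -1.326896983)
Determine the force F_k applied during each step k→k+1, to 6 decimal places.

F_0 = 11.179672 N
F_1 = -13.157800 N
F_2 = -3.250611 N
F_3 = 3.253233 N
F_4 = 10.698335 N

step 0→1:
  ẍ = (ẋ'−ẋ)/dt = (-1.028987518−-1.333581624)/0.042618 = 7.147076
  θ̈ = (θ̇'−θ̇)/dt = (-0.970296393−-0.590442794)/0.042618 = -8.912985
  sinθ=-0.157617, cosθ=0.987500
  F = (M+m)·ẍ + m·l·cosθ·θ̈ − m·l·sinθ·θ̇² = 12.168820 + -0.995362 − -0.006214 = 11.179672
step 1→2:
  ẍ = (ẋ'−ẋ)/dt = (-1.376798360−-1.028987518)/0.042618 = -8.161125
  θ̈ = (θ̇'−θ̇)/dt = (-0.695041932−-0.970296393)/0.042618 = 6.458643
  sinθ=-0.182414, cosθ=0.983222
  F = (M+m)·ẍ + m·l·cosθ·θ̈ − m·l·sinθ·θ̇² = -13.895369 + 0.718147 − -0.019422 = -13.157800
step 2→3:
  ẍ = (ẋ'−ẋ)/dt = (-1.457493838−-1.376798360)/0.042618 = -1.893460
  θ̈ = (θ̇'−θ̇)/dt = (-0.710090986−-0.695041932)/0.042618 = -0.353115
  sinθ=-0.222905, cosθ=0.974840
  F = (M+m)·ẍ + m·l·cosθ·θ̈ − m·l·sinθ·θ̇² = -3.223860 + -0.038929 − -0.012178 = -3.250611
step 3→4:
  ẍ = (ẋ'−ẋ)/dt = (-1.363348029−-1.457493838)/0.042618 = 2.209062
  θ̈ = (θ̇'−θ̇)/dt = (-0.913480386−-0.710090986)/0.042618 = -4.772383
  sinθ=-0.251679, cosθ=0.967811
  F = (M+m)·ẍ + m·l·cosθ·θ̈ − m·l·sinθ·θ̇² = 3.761213 + -0.522332 − -0.014351 = 3.253233
step 4→5:
  ẍ = (ẋ'−ẋ)/dt = (-1.069870498−-1.363348029)/0.042618 = 6.886234
  θ̈ = (θ̇'−θ̇)/dt = (-1.326896983−-0.913480386)/0.042618 = -9.700516
  sinθ=-0.280847, cosθ=0.959752
  F = (M+m)·ẍ + m·l·cosθ·θ̈ − m·l·sinθ·θ̇² = 11.724702 + -1.052870 − -0.026503 = 10.698335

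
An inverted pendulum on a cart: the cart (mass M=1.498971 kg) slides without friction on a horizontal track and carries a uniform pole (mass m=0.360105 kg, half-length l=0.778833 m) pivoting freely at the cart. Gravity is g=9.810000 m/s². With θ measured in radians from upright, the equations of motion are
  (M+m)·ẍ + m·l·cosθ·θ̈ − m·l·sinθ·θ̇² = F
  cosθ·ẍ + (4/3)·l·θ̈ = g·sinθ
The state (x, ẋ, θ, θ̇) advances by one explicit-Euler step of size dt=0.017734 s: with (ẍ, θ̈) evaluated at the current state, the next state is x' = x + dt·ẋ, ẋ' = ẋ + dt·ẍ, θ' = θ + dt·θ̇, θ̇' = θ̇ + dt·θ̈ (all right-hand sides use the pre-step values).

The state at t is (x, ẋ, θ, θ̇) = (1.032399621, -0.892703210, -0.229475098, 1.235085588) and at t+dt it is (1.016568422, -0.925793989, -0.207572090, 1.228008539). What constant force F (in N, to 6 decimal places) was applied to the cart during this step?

ẍ = (ẋ'−ẋ)/dt = (-0.925793989−-0.892703210)/0.017734 = -1.865951
θ̈ = (θ̇'−θ̇)/dt = (1.228008539−1.235085588)/0.017734 = -0.399067
sinθ=-0.227466, cosθ=0.973786
F = (M+m)·ẍ + m·l·cosθ·θ̈ − m·l·sinθ·θ̇² = -3.468945 + -0.108989 − -0.097316 = -3.480618

F = -3.480618 N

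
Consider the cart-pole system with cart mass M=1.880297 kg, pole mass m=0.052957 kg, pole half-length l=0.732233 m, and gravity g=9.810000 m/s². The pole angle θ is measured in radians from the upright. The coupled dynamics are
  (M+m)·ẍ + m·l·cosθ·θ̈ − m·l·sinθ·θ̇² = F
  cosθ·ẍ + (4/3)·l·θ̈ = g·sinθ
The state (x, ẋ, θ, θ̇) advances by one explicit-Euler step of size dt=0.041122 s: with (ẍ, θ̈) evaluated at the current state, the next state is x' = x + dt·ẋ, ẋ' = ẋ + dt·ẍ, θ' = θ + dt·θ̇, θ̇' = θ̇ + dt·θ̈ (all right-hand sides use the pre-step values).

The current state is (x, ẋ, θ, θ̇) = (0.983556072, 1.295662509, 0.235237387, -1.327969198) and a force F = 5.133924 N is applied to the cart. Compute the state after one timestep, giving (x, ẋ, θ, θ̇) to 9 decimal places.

sinθ=0.233073841, cosθ=0.972459040
temp = (F + m·l·θ̇²·sinθ)/(M+m) = (5.133924 + 0.015938308)/1.933254 = 2.663831192
θ̈ = (g·sinθ − cosθ·temp)/(l·(4/3 − m·cos²θ/(M+m))) = -0.317558613
ẍ = temp − m·l·θ̈·cosθ/(M+m) = 2.670025303
Euler: x'=0.983556072+0.041122·1.295662509=1.036836306, ẋ'=1.295662509+0.041122·2.670025303=1.405459290
       θ'=0.235237387+0.041122·-1.327969198=0.180628638, θ̇'=-1.327969198+0.041122·-0.317558613=-1.341027843

(1.036836306, 1.405459290, 0.180628638, -1.341027843)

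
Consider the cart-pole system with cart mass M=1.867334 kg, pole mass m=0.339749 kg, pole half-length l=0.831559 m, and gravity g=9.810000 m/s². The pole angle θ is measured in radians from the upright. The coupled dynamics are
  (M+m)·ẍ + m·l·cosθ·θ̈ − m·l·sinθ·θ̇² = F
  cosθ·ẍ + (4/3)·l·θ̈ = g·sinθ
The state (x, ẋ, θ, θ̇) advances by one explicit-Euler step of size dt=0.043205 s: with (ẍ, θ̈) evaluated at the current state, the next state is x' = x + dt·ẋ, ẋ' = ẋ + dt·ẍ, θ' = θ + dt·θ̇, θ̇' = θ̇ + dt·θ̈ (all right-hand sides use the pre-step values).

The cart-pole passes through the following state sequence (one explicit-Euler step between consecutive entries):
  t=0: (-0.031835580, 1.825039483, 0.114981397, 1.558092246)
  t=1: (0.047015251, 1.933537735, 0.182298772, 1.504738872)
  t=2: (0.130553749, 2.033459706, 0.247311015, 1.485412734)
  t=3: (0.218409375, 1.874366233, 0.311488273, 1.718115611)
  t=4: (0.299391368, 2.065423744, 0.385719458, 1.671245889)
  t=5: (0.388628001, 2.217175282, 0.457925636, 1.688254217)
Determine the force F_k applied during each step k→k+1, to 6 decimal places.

F_0 = 5.117255 N
F_1 = 4.864159 N
F_2 = -6.804359 N
F_3 = 9.212645 N
F_4 = 7.558239 N

step 0→1:
  ẍ = (ẋ'−ẋ)/dt = (1.933537735−1.825039483)/0.043205 = 2.511243
  θ̈ = (θ̇'−θ̇)/dt = (1.504738872−1.558092246)/0.043205 = -1.234889
  sinθ=0.114728, cosθ=0.993397
  F = (M+m)·ẍ + m·l·cosθ·θ̈ − m·l·sinθ·θ̇² = 5.542522 + -0.346579 − 0.078688 = 5.117255
step 1→2:
  ẍ = (ẋ'−ẋ)/dt = (2.033459706−1.933537735)/0.043205 = 2.312741
  θ̈ = (θ̇'−θ̇)/dt = (1.485412734−1.504738872)/0.043205 = -0.447313
  sinθ=0.181291, cosθ=0.983430
  F = (M+m)·ẍ + m·l·cosθ·θ̈ − m·l·sinθ·θ̇² = 5.104411 + -0.124281 − 0.115971 = 4.864159
step 2→3:
  ẍ = (ẋ'−ẋ)/dt = (1.874366233−2.033459706)/0.043205 = -3.682293
  θ̈ = (θ̇'−θ̇)/dt = (1.718115611−1.485412734)/0.043205 = 5.386017
  sinθ=0.244798, cosθ=0.969574
  F = (M+m)·ẍ + m·l·cosθ·θ̈ − m·l·sinθ·θ̇² = -8.127127 + 1.475367 − 0.152599 = -6.804359
step 3→4:
  ẍ = (ẋ'−ẋ)/dt = (2.065423744−1.874366233)/0.043205 = 4.422116
  θ̈ = (θ̇'−θ̇)/dt = (1.671245889−1.718115611)/0.043205 = -1.084822
  sinθ=0.306476, cosθ=0.951879
  F = (M+m)·ẍ + m·l·cosθ·θ̈ − m·l·sinθ·θ̇² = 9.759977 + -0.291737 − 0.255595 = 9.212645
step 4→5:
  ẍ = (ẋ'−ẋ)/dt = (2.217175282−2.065423744)/0.043205 = 3.512361
  θ̈ = (θ̇'−θ̇)/dt = (1.688254217−1.671245889)/0.043205 = 0.393666
  sinθ=0.376226, cosθ=0.926528
  F = (M+m)·ẍ + m·l·cosθ·θ̈ − m·l·sinθ·θ̇² = 7.752071 + 0.103047 − 0.296880 = 7.558239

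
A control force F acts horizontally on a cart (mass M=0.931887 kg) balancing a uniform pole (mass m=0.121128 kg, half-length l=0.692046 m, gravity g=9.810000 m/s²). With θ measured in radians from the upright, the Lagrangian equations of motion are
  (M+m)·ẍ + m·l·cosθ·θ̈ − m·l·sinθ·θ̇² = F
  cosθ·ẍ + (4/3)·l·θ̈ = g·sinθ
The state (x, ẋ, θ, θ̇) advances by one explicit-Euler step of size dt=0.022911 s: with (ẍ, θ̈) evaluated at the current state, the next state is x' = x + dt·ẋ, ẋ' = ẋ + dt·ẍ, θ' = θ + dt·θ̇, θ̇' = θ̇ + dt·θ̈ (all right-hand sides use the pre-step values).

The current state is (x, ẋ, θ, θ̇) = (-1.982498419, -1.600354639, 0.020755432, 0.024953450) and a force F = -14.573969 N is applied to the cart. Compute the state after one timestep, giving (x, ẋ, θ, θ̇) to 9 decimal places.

sinθ=0.020753942, cosθ=0.999784614
temp = (F + m·l·θ̇²·sinθ)/(M+m) = (-14.573969 + 0.000001083)/1.053015 = -13.840228218
θ̈ = (g·sinθ − cosθ·temp)/(l·(4/3 − m·cos²θ/(M+m))) = 16.652714319
ẍ = temp − m·l·θ̈·cosθ/(M+m) = -15.165596070
Euler: x'=-1.982498419+0.022911·-1.600354639=-2.019164144, ẋ'=-1.600354639+0.022911·-15.165596070=-1.947813611
       θ'=0.020755432+0.022911·0.024953450=0.021327140, θ̇'=0.024953450+0.022911·16.652714319=0.406483788

(-2.019164144, -1.947813611, 0.021327140, 0.406483788)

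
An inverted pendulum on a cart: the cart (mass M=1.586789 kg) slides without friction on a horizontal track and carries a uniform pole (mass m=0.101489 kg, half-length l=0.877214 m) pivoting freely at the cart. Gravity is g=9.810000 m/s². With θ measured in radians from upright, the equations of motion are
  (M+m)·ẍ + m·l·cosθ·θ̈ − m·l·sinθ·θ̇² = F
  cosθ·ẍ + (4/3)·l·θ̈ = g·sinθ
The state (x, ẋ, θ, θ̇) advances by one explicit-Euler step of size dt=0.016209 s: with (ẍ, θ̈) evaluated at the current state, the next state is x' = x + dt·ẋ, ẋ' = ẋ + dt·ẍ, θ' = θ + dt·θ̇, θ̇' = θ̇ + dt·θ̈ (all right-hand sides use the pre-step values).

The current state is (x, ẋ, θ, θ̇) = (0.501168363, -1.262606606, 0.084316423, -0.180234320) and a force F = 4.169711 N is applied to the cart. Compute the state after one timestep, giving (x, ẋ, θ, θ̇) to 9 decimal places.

(0.480702773, -1.221324863, 0.081395005, -0.203954692)

sinθ=0.084216554, cosθ=0.996447476
temp = (F + m·l·θ̇²·sinθ)/(M+m) = (4.169711 + 0.000243555)/1.688278 = 2.469945444
θ̈ = (g·sinθ − cosθ·temp)/(l·(4/3 − m·cos²θ/(M+m))) = -1.463407490
ẍ = temp − m·l·θ̈·cosθ/(M+m) = 2.546840825
Euler: x'=0.501168363+0.016209·-1.262606606=0.480702773, ẋ'=-1.262606606+0.016209·2.546840825=-1.221324863
       θ'=0.084316423+0.016209·-0.180234320=0.081395005, θ̇'=-0.180234320+0.016209·-1.463407490=-0.203954692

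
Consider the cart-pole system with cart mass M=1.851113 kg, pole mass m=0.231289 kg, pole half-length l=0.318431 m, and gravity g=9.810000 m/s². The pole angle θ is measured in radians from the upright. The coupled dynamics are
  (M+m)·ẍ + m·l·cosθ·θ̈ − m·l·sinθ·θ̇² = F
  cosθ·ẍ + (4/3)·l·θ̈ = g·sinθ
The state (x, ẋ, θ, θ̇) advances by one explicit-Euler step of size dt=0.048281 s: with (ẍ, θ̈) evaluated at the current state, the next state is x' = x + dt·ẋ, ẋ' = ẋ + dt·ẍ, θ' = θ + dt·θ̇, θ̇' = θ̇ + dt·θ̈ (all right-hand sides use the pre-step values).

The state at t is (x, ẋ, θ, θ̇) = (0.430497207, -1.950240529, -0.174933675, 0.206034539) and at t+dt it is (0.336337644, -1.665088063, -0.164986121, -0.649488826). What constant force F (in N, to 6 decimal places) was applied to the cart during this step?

F = 11.014292 N

ẍ = (ẋ'−ẋ)/dt = (-1.665088063−-1.950240529)/0.048281 = 5.906101
θ̈ = (θ̇'−θ̇)/dt = (-0.649488826−0.206034539)/0.048281 = -17.719670
sinθ=-0.174043, cosθ=0.984738
F = (M+m)·ẍ + m·l·cosθ·θ̈ − m·l·sinθ·θ̇² = 12.298877 + -1.285129 − -0.000544 = 11.014292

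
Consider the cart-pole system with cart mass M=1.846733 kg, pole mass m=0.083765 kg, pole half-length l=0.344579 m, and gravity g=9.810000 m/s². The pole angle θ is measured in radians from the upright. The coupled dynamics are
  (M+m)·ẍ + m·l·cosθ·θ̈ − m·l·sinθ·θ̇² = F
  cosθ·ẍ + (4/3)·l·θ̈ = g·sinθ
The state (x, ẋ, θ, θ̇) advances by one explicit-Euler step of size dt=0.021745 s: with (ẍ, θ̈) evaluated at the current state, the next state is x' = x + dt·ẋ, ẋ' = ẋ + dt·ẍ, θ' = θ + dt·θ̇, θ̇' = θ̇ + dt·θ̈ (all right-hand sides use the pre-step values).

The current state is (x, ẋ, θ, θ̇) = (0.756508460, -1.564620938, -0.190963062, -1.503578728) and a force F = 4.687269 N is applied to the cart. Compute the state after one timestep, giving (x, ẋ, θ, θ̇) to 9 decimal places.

sinθ=-0.189804538, cosθ=0.981821897
temp = (F + m·l·θ̇²·sinθ)/(M+m) = (4.687269 + -0.012385409)/1.930498 = 2.421594631
θ̈ = (g·sinθ − cosθ·temp)/(l·(4/3 − m·cos²θ/(M+m))) = -9.526540343
ẍ = temp − m·l·θ̈·cosθ/(M+m) = 2.561440605
Euler: x'=0.756508460+0.021745·-1.564620938=0.722485778, ẋ'=-1.564620938+0.021745·2.561440605=-1.508922412
       θ'=-0.190963062+0.021745·-1.503578728=-0.223658381, θ̇'=-1.503578728+0.021745·-9.526540343=-1.710733348

(0.722485778, -1.508922412, -0.223658381, -1.710733348)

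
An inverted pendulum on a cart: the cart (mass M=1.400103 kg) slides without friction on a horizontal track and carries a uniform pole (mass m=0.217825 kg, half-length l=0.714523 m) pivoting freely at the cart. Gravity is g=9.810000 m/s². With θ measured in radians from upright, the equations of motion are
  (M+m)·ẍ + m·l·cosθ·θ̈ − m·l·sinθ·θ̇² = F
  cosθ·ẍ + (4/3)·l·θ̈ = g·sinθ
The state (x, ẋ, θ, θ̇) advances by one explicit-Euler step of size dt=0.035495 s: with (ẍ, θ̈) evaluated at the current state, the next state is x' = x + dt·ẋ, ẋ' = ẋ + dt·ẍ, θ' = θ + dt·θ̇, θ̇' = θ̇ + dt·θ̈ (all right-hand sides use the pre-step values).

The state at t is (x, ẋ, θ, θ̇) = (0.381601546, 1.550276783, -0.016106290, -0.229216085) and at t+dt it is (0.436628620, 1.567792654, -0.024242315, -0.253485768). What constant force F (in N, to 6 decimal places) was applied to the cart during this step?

F = 0.692132 N

ẍ = (ẋ'−ẋ)/dt = (1.567792654−1.550276783)/0.035495 = 0.493474
θ̈ = (θ̇'−θ̇)/dt = (-0.253485768−-0.229216085)/0.035495 = -0.683749
sinθ=-0.016106, cosθ=0.999870
F = (M+m)·ẍ + m·l·cosθ·θ̈ − m·l·sinθ·θ̇² = 0.798406 + -0.106406 − -0.000132 = 0.692132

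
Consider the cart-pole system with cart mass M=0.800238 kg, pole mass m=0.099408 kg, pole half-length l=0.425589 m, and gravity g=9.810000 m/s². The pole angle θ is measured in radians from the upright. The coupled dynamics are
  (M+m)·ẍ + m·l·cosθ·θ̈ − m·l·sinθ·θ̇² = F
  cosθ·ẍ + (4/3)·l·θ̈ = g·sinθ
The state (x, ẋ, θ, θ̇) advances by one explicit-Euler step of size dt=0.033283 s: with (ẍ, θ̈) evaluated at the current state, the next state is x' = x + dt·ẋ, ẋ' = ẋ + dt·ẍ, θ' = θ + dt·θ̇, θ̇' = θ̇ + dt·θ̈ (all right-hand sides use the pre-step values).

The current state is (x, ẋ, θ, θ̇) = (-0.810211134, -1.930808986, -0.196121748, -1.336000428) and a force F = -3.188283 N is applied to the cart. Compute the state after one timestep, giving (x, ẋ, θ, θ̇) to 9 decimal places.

sinθ=-0.194866901, cosθ=0.980829695
temp = (F + m·l·θ̇²·sinθ)/(M+m) = (-3.188283 + -0.014715093)/0.899646 = -3.560287149
θ̈ = (g·sinθ − cosθ·temp)/(l·(4/3 − m·cos²θ/(M+m))) = 3.026342825
ẍ = temp − m·l·θ̈·cosθ/(M+m) = -3.699876346
Euler: x'=-0.810211134+0.033283·-1.930808986=-0.874474249, ẋ'=-1.930808986+0.033283·-3.699876346=-2.053951970
       θ'=-0.196121748+0.033283·-1.336000428=-0.240587850, θ̇'=-1.336000428+0.033283·3.026342825=-1.235274660

(-0.874474249, -2.053951970, -0.240587850, -1.235274660)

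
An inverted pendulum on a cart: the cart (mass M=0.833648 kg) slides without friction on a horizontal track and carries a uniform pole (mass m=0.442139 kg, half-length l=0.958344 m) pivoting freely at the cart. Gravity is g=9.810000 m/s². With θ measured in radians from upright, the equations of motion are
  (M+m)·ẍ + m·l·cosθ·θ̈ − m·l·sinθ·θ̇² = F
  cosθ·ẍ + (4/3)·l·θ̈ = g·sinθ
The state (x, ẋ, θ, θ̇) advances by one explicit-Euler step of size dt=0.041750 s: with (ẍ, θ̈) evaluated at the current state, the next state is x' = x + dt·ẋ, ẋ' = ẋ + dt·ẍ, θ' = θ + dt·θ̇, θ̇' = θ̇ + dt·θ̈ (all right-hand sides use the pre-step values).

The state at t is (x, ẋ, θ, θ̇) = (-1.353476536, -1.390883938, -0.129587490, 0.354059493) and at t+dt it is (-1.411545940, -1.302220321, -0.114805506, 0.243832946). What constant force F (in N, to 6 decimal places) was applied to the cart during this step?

ẍ = (ẋ'−ẋ)/dt = (-1.302220321−-1.390883938)/0.041750 = 2.123679
θ̈ = (θ̇'−θ̇)/dt = (0.243832946−0.354059493)/0.041750 = -2.640157
sinθ=-0.129225, cosθ=0.991615
F = (M+m)·ẍ + m·l·cosθ·θ̈ − m·l·sinθ·θ̇² = 2.709363 + -1.109311 − -0.006864 = 1.606916

F = 1.606916 N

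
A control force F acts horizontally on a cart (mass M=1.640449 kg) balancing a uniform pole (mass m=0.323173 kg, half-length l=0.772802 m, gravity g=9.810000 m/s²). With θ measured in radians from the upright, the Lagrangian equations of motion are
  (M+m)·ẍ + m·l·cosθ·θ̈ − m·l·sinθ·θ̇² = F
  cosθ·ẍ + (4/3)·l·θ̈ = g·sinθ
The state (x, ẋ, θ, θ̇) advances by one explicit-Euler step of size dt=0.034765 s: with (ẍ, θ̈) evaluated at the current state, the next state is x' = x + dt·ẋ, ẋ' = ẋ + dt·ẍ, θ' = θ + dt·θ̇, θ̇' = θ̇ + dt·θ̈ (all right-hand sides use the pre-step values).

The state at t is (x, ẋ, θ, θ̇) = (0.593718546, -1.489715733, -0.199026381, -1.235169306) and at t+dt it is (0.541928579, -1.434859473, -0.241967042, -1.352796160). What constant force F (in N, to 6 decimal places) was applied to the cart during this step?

ẍ = (ẋ'−ẋ)/dt = (-1.434859473−-1.489715733)/0.034765 = 1.577916
θ̈ = (θ̇'−θ̇)/dt = (-1.352796160−-1.235169306)/0.034765 = -3.383485
sinθ=-0.197715, cosθ=0.980260
F = (M+m)·ẍ + m·l·cosθ·θ̈ − m·l·sinθ·θ̇² = 3.098431 + -0.828340 − -0.075335 = 2.345426

F = 2.345426 N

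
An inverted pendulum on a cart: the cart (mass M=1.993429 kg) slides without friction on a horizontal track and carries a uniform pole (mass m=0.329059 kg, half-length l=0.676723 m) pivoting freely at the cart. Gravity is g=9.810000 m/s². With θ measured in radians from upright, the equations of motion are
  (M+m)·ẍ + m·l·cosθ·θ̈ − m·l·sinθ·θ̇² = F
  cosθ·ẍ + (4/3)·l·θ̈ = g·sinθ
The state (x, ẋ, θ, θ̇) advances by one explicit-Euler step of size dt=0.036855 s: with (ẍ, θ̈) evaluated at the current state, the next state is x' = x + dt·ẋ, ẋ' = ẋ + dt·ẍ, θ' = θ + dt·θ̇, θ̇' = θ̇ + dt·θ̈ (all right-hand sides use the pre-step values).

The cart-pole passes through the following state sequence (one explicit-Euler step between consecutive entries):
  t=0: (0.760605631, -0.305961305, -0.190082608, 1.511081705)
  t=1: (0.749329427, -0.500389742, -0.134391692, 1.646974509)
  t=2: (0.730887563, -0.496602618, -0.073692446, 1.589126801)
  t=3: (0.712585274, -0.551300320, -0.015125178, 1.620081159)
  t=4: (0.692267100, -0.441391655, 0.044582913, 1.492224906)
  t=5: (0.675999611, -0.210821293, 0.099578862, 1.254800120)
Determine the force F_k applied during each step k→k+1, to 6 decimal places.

step 0→1:
  ẍ = (ẋ'−ẋ)/dt = (-0.500389742−-0.305961305)/0.036855 = -5.275497
  θ̈ = (θ̇'−θ̇)/dt = (1.646974509−1.511081705)/0.036855 = 3.687228
  sinθ=-0.188940, cosθ=0.981989
  F = (M+m)·ẍ + m·l·cosθ·θ̈ − m·l·sinθ·θ̇² = -12.252278 + 0.806290 − -0.096069 = -11.349919
step 1→2:
  ẍ = (ẋ'−ẋ)/dt = (-0.496602618−-0.500389742)/0.036855 = 0.102757
  θ̈ = (θ̇'−θ̇)/dt = (1.589126801−1.646974509)/0.036855 = -1.569603
  sinθ=-0.133988, cosθ=0.990983
  F = (M+m)·ẍ + m·l·cosθ·θ̈ − m·l·sinθ·θ̇² = 0.238653 + -0.346370 − -0.080932 = -0.026785
step 2→3:
  ẍ = (ẋ'−ẋ)/dt = (-0.551300320−-0.496602618)/0.036855 = -1.484132
  θ̈ = (θ̇'−θ̇)/dt = (1.620081159−1.589126801)/0.036855 = 0.839896
  sinθ=-0.073626, cosθ=0.997286
  F = (M+m)·ẍ + m·l·cosθ·θ̈ − m·l·sinθ·θ̇² = -3.446880 + 0.186522 − -0.041403 = -3.218955
step 3→4:
  ẍ = (ẋ'−ẋ)/dt = (-0.441391655−-0.551300320)/0.036855 = 2.982191
  θ̈ = (θ̇'−θ̇)/dt = (1.492224906−1.620081159)/0.036855 = -3.469170
  sinθ=-0.015125, cosθ=0.999886
  F = (M+m)·ẍ + m·l·cosθ·θ̈ − m·l·sinθ·θ̇² = 6.926104 + -0.772433 − -0.008840 = 6.162511
step 4→5:
  ẍ = (ẋ'−ẋ)/dt = (-0.210821293−-0.441391655)/0.036855 = 6.256149
  θ̈ = (θ̇'−θ̇)/dt = (1.254800120−1.492224906)/0.036855 = -6.442132
  sinθ=0.044568, cosθ=0.999006
  F = (M+m)·ẍ + m·l·cosθ·θ̈ − m·l·sinθ·θ̇² = 14.529830 + -1.433120 − 0.022099 = 13.074611

F_0 = -11.349919 N
F_1 = -0.026785 N
F_2 = -3.218955 N
F_3 = 6.162511 N
F_4 = 13.074611 N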